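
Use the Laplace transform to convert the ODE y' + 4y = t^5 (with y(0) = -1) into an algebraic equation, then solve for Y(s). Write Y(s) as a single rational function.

Y(s) = (-s^6 + 120)/(s^7 + 4*s^6)

Transform both sides with L{·}.
Using L{y'} = sY - y(0) = sY - (-1), the left side becomes (s + 4)Y - (-1).
The right side is L{t^5} = 120/s^6.
So (s + 4)Y = 120/s^6 + (-1).
Isolate Y and clear denominators.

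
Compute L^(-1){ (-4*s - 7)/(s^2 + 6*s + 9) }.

5*t*exp(-3*t) - 4*exp(-3*t)

Factor the denominator: s^2 + 6*s + 9 = (s + 3)^2.
Partial fraction decomposition gives [-4/(s + 3)] + [5/(s + 3)^2].
Invert each term: -4/(s + 3) ↔ -4e^(-3t); 5/(s + 3)^2 ↔ 5t·e^(-3t).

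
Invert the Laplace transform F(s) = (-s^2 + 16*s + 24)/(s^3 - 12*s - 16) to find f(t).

Factor the denominator: s^3 - 12*s - 16 = (s - 4)*(s + 2)^2.
Partial fraction decomposition gives [-3/(s + 2)] + [2/(s + 2)^2] + [2/(s - 4)].
Invert each term: -3/(s + 2) ↔ -3e^(-2t); 2/(s + 2)^2 ↔ 2t·e^(-2t); 2/(s - 4) ↔ 2e^(4t).

f(t) = 2*t*exp(-2*t) + 2*exp(4*t) - 3*exp(-2*t)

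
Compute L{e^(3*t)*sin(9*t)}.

9/((s - 3)^2 + 81)

L{sin(9t)} = 9/(s^2 + 81).
By the first shifting theorem, multiplying by e^(3t) replaces s with s - 3.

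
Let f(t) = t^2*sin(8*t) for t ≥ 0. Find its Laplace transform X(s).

X(s) = 16*(3*s^2 - 64)/(s^2 + 64)^3

L{sin(8t)} = 8/(s^2 + 64).
Then apply L{t^2·g(t)} = (-1)^2 d^2/ds^2[G(s)] with G(s) = 8/(s^2 + 64):
differentiating 2 times and applying the sign gives 16*(3*s^2 - 64)/(s^2 + 64)^3.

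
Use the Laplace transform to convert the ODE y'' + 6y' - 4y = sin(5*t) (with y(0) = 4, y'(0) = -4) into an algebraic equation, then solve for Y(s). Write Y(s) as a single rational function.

Y(s) = (4*s^3 + 20*s^2 + 100*s + 505)/(s^4 + 6*s^3 + 21*s^2 + 150*s - 100)

Transform both sides with L{·}.
With L{y''} = s^2 Y - s·y(0) - y'(0) and L{y'} = sY - y(0), with y(0) = 4, y'(0) = -4: the LHS transforms to (s^2 + 6*s - 4)Y - (4*s + 20).
The right side is L{sin(5*t)} = 5/(s^2 + 25).
So (s^2 + 6*s - 4)Y = 5/(s^2 + 25) + (4*s + 20).
Isolate Y and clear denominators.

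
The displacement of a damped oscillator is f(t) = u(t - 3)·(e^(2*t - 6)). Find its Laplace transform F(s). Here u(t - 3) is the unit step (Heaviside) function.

By the second shifting theorem, L{u(t - c)·g(t - c)} = e^(-cs)·G(s) with c = 3 and G(s) = L{g(t)}.
L{e^(2t)} = 1/(s - 2).

F(s) = exp(-3*s)/(s - 2)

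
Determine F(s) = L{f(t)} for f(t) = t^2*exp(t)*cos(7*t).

L{cos(7t)} = s/(s^2 + 49).
Multiplying by e^(t) shifts s → s - 1, so L{exp(t)*cos(7*t)} = (s - 1)/((s - 1)^2 + 49).
Then apply L{t^2·g(t)} = (-1)^2 d^2/ds^2[G(s)] with G(s) = (s - 1)/((s - 1)^2 + 49):
differentiating 2 times and applying the sign gives 2*(s - 1)*(s^2 - 2*s - 146)/(s^2 - 2*s + 50)^3.

F(s) = 2*(s - 1)*(s^2 - 2*s - 146)/(s^2 - 2*s + 50)^3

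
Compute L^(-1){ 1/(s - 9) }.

exp(9*t)

Since L{e^(9t)} = 1/(s - 9), the inverse is e^(9*t).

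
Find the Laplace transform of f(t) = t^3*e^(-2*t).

L{t^3} = 3!/s^4 = 6/s^4.
By the first shifting theorem, multiplying by e^(-2t) replaces s with s + 2.

6/(s + 2)^4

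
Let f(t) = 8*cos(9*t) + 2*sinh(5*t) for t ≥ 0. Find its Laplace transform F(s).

By linearity of the Laplace transform, transform each term separately.
(8)·[L{cos(9t)} = s/(s^2 + 81)]; (2)·[L{sinh(5t)} = 5/(s^2 - 25)].

F(s) = 8*s/(s^2 + 81) + 10/(s^2 - 25)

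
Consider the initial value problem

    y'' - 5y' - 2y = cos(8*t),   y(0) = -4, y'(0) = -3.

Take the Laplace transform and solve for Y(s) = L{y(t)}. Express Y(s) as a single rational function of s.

Y(s) = (-4*s^3 + 17*s^2 - 255*s + 1088)/(s^4 - 5*s^3 + 62*s^2 - 320*s - 128)

Take the Laplace transform of both sides.
The derivative rules (L{y''} = s^2 Y - s·y(0) - y'(0) and L{y'} = sY - y(0), with y(0) = -4, y'(0) = -3) turn the left side into (s^2 - 5*s - 2)Y - (-4*s + 17).
The right side is L{cos(8*t)} = s/(s^2 + 64).
So (s^2 - 5*s - 2)Y = s/(s^2 + 64) + (-4*s + 17).
Divide through and combine into a single rational function.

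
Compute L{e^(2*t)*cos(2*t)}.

(s - 2)/((s - 2)^2 + 4)

L{cos(2t)} = s/(s^2 + 4).
By the first shifting theorem, multiplying by e^(2t) replaces s with s - 2.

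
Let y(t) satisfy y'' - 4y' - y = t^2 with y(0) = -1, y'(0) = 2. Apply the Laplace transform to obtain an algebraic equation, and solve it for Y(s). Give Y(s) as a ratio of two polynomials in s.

Take the Laplace transform of both sides.
The derivative rules (L{y''} = s^2 Y - s·y(0) - y'(0) and L{y'} = sY - y(0), with y(0) = -1, y'(0) = 2) turn the left side into (s^2 - 4*s - 1)Y - (-s + 6).
The right side is L{t^2} = 2/s^3.
So (s^2 - 4*s - 1)Y = 2/s^3 + (-s + 6).
Isolate Y and clear denominators.

Y(s) = (-s^4 + 6*s^3 + 2)/(s^5 - 4*s^4 - s^3)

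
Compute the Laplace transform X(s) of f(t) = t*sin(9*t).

X(s) = 18*s/(s^2 + 81)^2

L{sin(9t)} = 9/(s^2 + 81).
Then apply L{t·g(t)} = -d/ds[G(s)] with G(s) = 9/(s^2 + 81):
differentiating 1 time and applying the sign gives 18*s/(s^2 + 81)^2.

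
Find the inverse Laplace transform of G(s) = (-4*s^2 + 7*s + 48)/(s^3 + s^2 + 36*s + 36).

Factor the denominator: s^3 + s^2 + 36*s + 36 = (s + 1)*(s^2 + 36).
Partial fraction decomposition gives [1/(s + 1)] + [-5*s/(s^2 + 36)] + [12/(s^2 + 36)].
Invert each term: 1/(s + 1) ↔ e^(-t); -5·s/(s^2 + 36) ↔ -5cos(6t); 2·6/(s^2 + 36) ↔ 2sin(6t).

2*sin(6*t) - 5*cos(6*t) + exp(-t)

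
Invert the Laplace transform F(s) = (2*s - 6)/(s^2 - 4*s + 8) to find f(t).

f(t) = -exp(2*t)*sin(2*t) + 2*exp(2*t)*cos(2*t)

Complete the square in the denominator: s^2 - 4*s + 8 = (s - 2)^2 + 2^2.
Split the numerator to match: 2*s - 6 = 2·(s - 2) - 1·2.
Invert each term: 2·(s - 2)/((s - 2)^2 + 4) ↔ 2e^(2t)cos(2t); -1·2/((s - 2)^2 + 4) ↔ -e^(2t)sin(2t).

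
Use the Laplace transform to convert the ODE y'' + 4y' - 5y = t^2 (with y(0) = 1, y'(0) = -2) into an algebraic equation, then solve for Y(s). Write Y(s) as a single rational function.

Y(s) = (s^4 + 2*s^3 + 2)/(s^5 + 4*s^4 - 5*s^3)

Apply the Laplace transform to the equation.
With L{y''} = s^2 Y - s·y(0) - y'(0) and L{y'} = sY - y(0), with y(0) = 1, y'(0) = -2: the LHS transforms to (s^2 + 4*s - 5)Y - (s + 2).
The right side is L{t^2} = 2/s^3.
So (s^2 + 4*s - 5)Y = 2/s^3 + (s + 2).
Solve for Y(s) and write it as one ratio of polynomials.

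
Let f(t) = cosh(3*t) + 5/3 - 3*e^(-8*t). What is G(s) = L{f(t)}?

Apply the Laplace transform termwise.
L{5/3} = (5/3)/s; (-3)·[L{e^(-8t)} = 1/(s + 8)]; L{cosh(3t)} = s/(s^2 - 9).

G(s) = s/(s^2 - 9) - 3/(s + 8) + 5/(3*s)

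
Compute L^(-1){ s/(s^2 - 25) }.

Since L{cosh(5t)} = s/(s^2 - 25), the inverse is cosh(5*t).

cosh(5*t)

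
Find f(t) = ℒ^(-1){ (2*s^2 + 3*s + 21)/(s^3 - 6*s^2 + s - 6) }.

Factor the denominator: s^3 - 6*s^2 + s - 6 = (s - 6)*(s^2 + 1).
Partial fraction decomposition gives [3/(s - 6)] + [-s/(s^2 + 1)] + [-3/(s^2 + 1)].
Invert each term: 3/(s - 6) ↔ 3e^(6t); -1·s/(s^2 + 1) ↔ -cos(t); -3·1/(s^2 + 1) ↔ -3sin(t).

f(t) = 3*exp(6*t) - 3*sin(t) - cos(t)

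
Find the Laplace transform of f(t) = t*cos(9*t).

(s - 9)*(s + 9)/(s^2 + 81)^2

L{cos(9t)} = s/(s^2 + 81).
Then apply L{t·g(t)} = -d/ds[H(s)] with H(s) = s/(s^2 + 81):
differentiating 1 time and applying the sign gives (s - 9)*(s + 9)/(s^2 + 81)^2.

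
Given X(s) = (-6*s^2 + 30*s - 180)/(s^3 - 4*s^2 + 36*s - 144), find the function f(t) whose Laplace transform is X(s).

Factor the denominator: s^3 - 4*s^2 + 36*s - 144 = (s - 4)*(s^2 + 36).
Partial fraction decomposition gives [-3/(s - 4)] + [-3*s/(s^2 + 36)] + [18/(s^2 + 36)].
Invert each term: -3/(s - 4) ↔ -3e^(4t); -3·s/(s^2 + 36) ↔ -3cos(6t); 3·6/(s^2 + 36) ↔ 3sin(6t).

f(t) = -3*exp(4*t) + 3*sin(6*t) - 3*cos(6*t)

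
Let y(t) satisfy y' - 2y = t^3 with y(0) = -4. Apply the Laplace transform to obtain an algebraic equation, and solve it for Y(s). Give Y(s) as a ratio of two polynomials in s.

Apply the Laplace transform to the equation.
Using L{y'} = sY - y(0) = sY - (-4), the left side becomes (s - 2)Y - (-4).
The right side is L{t^3} = 6/s^4.
So (s - 2)Y = 6/s^4 + (-4).
Solve for Y(s) and write it as one ratio of polynomials.

Y(s) = (-4*s^4 + 6)/(s^5 - 2*s^4)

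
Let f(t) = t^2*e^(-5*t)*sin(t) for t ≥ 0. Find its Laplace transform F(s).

F(s) = 2*(3*s^2 + 30*s + 74)/(s^2 + 10*s + 26)^3

L{sin(t)} = 1/(s^2 + 1).
Multiplying by e^(-5t) shifts s → s + 5, so L{e^(-5*t)*sin(t)} = 1/((s + 5)^2 + 1).
Then apply L{t^2·g(t)} = (-1)^2 d^2/ds^2[G(s)] with G(s) = 1/((s + 5)^2 + 1):
differentiating 2 times and applying the sign gives 2*(3*s^2 + 30*s + 74)/(s^2 + 10*s + 26)^3.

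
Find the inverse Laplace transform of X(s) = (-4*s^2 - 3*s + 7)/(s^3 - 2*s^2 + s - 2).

-3*exp(2*t) - 5*sin(t) - cos(t)

Factor the denominator: s^3 - 2*s^2 + s - 2 = (s - 2)*(s^2 + 1).
Partial fraction decomposition gives [-3/(s - 2)] + [-s/(s^2 + 1)] + [-5/(s^2 + 1)].
Invert each term: -3/(s - 2) ↔ -3e^(2t); -1·s/(s^2 + 1) ↔ -cos(t); -5·1/(s^2 + 1) ↔ -5sin(t).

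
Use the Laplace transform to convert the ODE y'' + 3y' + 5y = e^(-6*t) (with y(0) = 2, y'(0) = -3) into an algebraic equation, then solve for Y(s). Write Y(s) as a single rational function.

Apply the Laplace transform to the equation.
With L{y''} = s^2 Y - s·y(0) - y'(0) and L{y'} = sY - y(0), with y(0) = 2, y'(0) = -3: the LHS transforms to (s^2 + 3*s + 5)Y - (2*s + 3).
The right side is L{e^(-6*t)} = 1/(s + 6).
So (s^2 + 3*s + 5)Y = 1/(s + 6) + (2*s + 3).
Isolate Y and clear denominators.

Y(s) = (2*s^2 + 15*s + 19)/(s^3 + 9*s^2 + 23*s + 30)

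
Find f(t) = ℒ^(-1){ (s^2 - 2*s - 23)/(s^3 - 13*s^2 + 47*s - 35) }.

f(t) = exp(7*t) + exp(5*t) - exp(t)

Factor the denominator: s^3 - 13*s^2 + 47*s - 35 = (s - 7)*(s - 5)*(s - 1).
Partial fraction decomposition gives [-1/(s - 1)] + [1/(s - 5)] + [1/(s - 7)].
Invert each term: -1/(s - 1) ↔ -e^(t); 1/(s - 5) ↔ e^(5t); 1/(s - 7) ↔ e^(7t).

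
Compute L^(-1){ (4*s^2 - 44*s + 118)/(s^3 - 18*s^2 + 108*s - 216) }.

-t^2*exp(6*t) + 4*t*exp(6*t) + 4*exp(6*t)

Factor the denominator: s^3 - 18*s^2 + 108*s - 216 = (s - 6)^3.
Partial fraction decomposition gives [4/(s - 6)] + [4/(s - 6)^2] + [-2/(s - 6)^3].
Invert each term: 4/(s - 6) ↔ 4e^(6t); 4/(s - 6)^2 ↔ 4t·e^(6t); -2/(s - 6)^3 ↔ (-1)t^2·e^(6t).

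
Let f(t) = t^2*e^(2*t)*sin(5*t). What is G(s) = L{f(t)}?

G(s) = 10*(3*s^2 - 12*s - 13)/(s^2 - 4*s + 29)^3

L{sin(5t)} = 5/(s^2 + 25).
Multiplying by e^(2t) shifts s → s - 2, so L{e^(2*t)*sin(5*t)} = 5/((s - 2)^2 + 25).
Then apply L{t^2·g(t)} = (-1)^2 d^2/ds^2[H(s)] with H(s) = 5/((s - 2)^2 + 25):
differentiating 2 times and applying the sign gives 10*(3*s^2 - 12*s - 13)/(s^2 - 4*s + 29)^3.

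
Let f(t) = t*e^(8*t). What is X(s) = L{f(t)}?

L{e^(8t)} = 1/(s - 8).
Then apply L{t·g(t)} = -d/ds[G(s)] with G(s) = 1/(s - 8):
differentiating 1 time and applying the sign gives (s - 8)^(-2).

X(s) = (s - 8)^(-2)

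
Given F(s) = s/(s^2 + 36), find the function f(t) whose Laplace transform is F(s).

Since L{cos(6t)} = s/(s^2 + 36), the inverse is cos(6*t).

f(t) = cos(6*t)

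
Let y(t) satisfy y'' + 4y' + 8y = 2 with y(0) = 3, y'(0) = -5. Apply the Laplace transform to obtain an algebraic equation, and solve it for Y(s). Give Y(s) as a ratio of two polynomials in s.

Y(s) = (3*s^2 + 7*s + 2)/(s^3 + 4*s^2 + 8*s)

Transform both sides with L{·}.
Using L{y''} = s^2 Y - s·y(0) - y'(0) and L{y'} = sY - y(0), with y(0) = 3, y'(0) = -5, the left side becomes (s^2 + 4*s + 8)Y - (3*s + 7).
The right side is L{2} = 2/s.
So (s^2 + 4*s + 8)Y = 2/s + (3*s + 7).
Solve for Y(s) and write it as one ratio of polynomials.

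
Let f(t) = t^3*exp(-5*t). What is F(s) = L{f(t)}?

L{t^3} = 3!/s^4 = 6/s^4.
By the first shifting theorem, multiplying by e^(-5t) replaces s with s + 5.

F(s) = 6/(s + 5)^4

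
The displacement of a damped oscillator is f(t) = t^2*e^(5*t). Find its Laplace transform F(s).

L{e^(5t)} = 1/(s - 5).
Then apply L{t^2·g(t)} = (-1)^2 d^2/ds^2[G(s)] with G(s) = 1/(s - 5):
differentiating 2 times and applying the sign gives 2/(s - 5)^3.

F(s) = 2/(s - 5)^3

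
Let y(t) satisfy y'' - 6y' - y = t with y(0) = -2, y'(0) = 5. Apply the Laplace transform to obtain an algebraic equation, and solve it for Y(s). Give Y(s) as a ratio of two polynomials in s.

Y(s) = (-2*s^3 + 17*s^2 + 1)/(s^4 - 6*s^3 - s^2)

Take the Laplace transform of both sides.
The derivative rules (L{y''} = s^2 Y - s·y(0) - y'(0) and L{y'} = sY - y(0), with y(0) = -2, y'(0) = 5) turn the left side into (s^2 - 6*s - 1)Y - (-2*s + 17).
The right side is L{t} = s^(-2).
So (s^2 - 6*s - 1)Y = s^(-2) + (-2*s + 17).
Isolate Y and clear denominators.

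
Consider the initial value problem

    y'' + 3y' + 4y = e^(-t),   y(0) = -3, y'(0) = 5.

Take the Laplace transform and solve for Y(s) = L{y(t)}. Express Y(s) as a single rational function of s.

Apply the Laplace transform to the equation.
With L{y''} = s^2 Y - s·y(0) - y'(0) and L{y'} = sY - y(0), with y(0) = -3, y'(0) = 5: the LHS transforms to (s^2 + 3*s + 4)Y - (-3*s - 4).
The right side is L{e^(-t)} = 1/(s + 1).
So (s^2 + 3*s + 4)Y = 1/(s + 1) + (-3*s - 4).
Solve for Y(s) and write it as one ratio of polynomials.

Y(s) = (-3*s^2 - 7*s - 3)/(s^3 + 4*s^2 + 7*s + 4)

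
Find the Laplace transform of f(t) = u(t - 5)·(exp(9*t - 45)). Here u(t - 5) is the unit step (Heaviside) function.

exp(-5*s)/(s - 9)

By the second shifting theorem, L{u(t - c)·g(t - c)} = e^(-cs)·G(s) with c = 5 and G(s) = L{g(t)}.
L{e^(9t)} = 1/(s - 9).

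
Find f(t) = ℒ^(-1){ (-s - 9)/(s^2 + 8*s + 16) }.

f(t) = -5*t*exp(-4*t) - exp(-4*t)

Factor the denominator: s^2 + 8*s + 16 = (s + 4)^2.
Partial fraction decomposition gives [-1/(s + 4)] + [-5/(s + 4)^2].
Invert each term: -1/(s + 4) ↔ -e^(-4t); -5/(s + 4)^2 ↔ -5t·e^(-4t).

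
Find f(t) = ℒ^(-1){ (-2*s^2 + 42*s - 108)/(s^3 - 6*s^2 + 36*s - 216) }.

Factor the denominator: s^3 - 6*s^2 + 36*s - 216 = (s - 6)*(s^2 + 36).
Partial fraction decomposition gives [1/(s - 6)] + [-3*s/(s^2 + 36)] + [24/(s^2 + 36)].
Invert each term: 1/(s - 6) ↔ e^(6t); -3·s/(s^2 + 36) ↔ -3cos(6t); 4·6/(s^2 + 36) ↔ 4sin(6t).

f(t) = exp(6*t) + 4*sin(6*t) - 3*cos(6*t)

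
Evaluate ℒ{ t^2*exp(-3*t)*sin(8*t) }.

16*(3*s^2 + 18*s - 37)/(s^2 + 6*s + 73)^3

L{sin(8t)} = 8/(s^2 + 64).
Multiplying by e^(-3t) shifts s → s + 3, so L{exp(-3*t)*sin(8*t)} = 8/((s + 3)^2 + 64).
Then apply L{t^2·g(t)} = (-1)^2 d^2/ds^2[G(s)] with G(s) = 8/((s + 3)^2 + 64):
differentiating 2 times and applying the sign gives 16*(3*s^2 + 18*s - 37)/(s^2 + 6*s + 73)^3.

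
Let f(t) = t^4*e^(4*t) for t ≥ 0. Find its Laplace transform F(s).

F(s) = 24/(s - 4)^5

L{t^4} = 4!/s^5 = 24/s^5.
By the first shifting theorem, multiplying by e^(4t) replaces s with s - 4.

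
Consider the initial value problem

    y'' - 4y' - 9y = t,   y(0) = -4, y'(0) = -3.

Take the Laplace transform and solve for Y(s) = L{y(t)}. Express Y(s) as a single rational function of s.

Laplace-transform each side.
With L{y''} = s^2 Y - s·y(0) - y'(0) and L{y'} = sY - y(0), with y(0) = -4, y'(0) = -3: the LHS transforms to (s^2 - 4*s - 9)Y - (-4*s + 13).
The right side is L{t} = s^(-2).
So (s^2 - 4*s - 9)Y = s^(-2) + (-4*s + 13).
Divide through and combine into a single rational function.

Y(s) = (-4*s^3 + 13*s^2 + 1)/(s^4 - 4*s^3 - 9*s^2)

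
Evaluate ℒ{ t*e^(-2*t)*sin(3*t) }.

L{sin(3t)} = 3/(s^2 + 9).
Multiplying by e^(-2t) shifts s → s + 2, so L{e^(-2*t)*sin(3*t)} = 3/((s + 2)^2 + 9).
Then apply L{t·g(t)} = -d/ds[G(s)] with G(s) = 3/((s + 2)^2 + 9):
differentiating 1 time and applying the sign gives 6*(s + 2)/(s^2 + 4*s + 13)^2.

6*(s + 2)/(s^2 + 4*s + 13)^2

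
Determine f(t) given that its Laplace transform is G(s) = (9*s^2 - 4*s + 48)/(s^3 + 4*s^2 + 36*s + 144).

Factor the denominator: s^3 + 4*s^2 + 36*s + 144 = (s + 4)*(s^2 + 36).
Partial fraction decomposition gives [4/(s + 4)] + [5*s/(s^2 + 36)] + [-24/(s^2 + 36)].
Invert each term: 4/(s + 4) ↔ 4e^(-4t); 5·s/(s^2 + 36) ↔ 5cos(6t); -4·6/(s^2 + 36) ↔ -4sin(6t).

f(t) = -4*sin(6*t) + 5*cos(6*t) + 4*exp(-4*t)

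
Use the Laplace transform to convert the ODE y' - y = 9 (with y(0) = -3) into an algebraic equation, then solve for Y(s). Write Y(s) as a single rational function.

Y(s) = (-3*s + 9)/(s^2 - s)

Take the Laplace transform of both sides.
With L{y'} = sY - y(0) = sY - (-3): the LHS transforms to (s - 1)Y - (-3).
The right side is L{9} = 9/s.
So (s - 1)Y = 9/s + (-3).
Divide through and combine into a single rational function.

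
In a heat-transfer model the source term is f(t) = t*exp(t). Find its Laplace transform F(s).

F(s) = (s - 1)^(-2)

L{e^(t)} = 1/(s - 1).
Then apply L{t·g(t)} = -d/ds[G(s)] with G(s) = 1/(s - 1):
differentiating 1 time and applying the sign gives (s - 1)^(-2).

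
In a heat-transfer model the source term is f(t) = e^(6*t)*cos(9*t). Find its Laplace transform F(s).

F(s) = (s - 6)/((s - 6)^2 + 81)

L{cos(9t)} = s/(s^2 + 81).
By the first shifting theorem, multiplying by e^(6t) replaces s with s - 6.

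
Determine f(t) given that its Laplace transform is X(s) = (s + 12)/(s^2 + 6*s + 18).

Complete the square in the denominator: s^2 + 6*s + 18 = (s + 3)^2 + 3^2.
Split the numerator to match: s + 12 = 1·(s + 3) + 3·3.
Invert each term: 1·(s + 3)/((s + 3)^2 + 9) ↔ e^(-3t)cos(3t); 3·3/((s + 3)^2 + 9) ↔ 3e^(-3t)sin(3t).

f(t) = 3*exp(-3*t)*sin(3*t) + exp(-3*t)*cos(3*t)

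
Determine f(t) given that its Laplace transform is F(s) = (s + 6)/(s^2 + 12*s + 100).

f(t) = exp(-6*t)*cos(8*t)

Rewrite the denominator: s^2 + 12*s + 100 = (s + 6)^2 + 64.
The form in (s + 6) signals a first-shifting-theorem factor e^(-6t).
Since L{cos(8t)} = s/(s^2 + 64), the inverse is e^(-6*t)*cos(8*t).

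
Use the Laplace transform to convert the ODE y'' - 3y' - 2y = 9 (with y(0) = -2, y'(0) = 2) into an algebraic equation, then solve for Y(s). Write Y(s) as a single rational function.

Y(s) = (-2*s^2 + 8*s + 9)/(s^3 - 3*s^2 - 2*s)

Apply the Laplace transform to the equation.
With L{y''} = s^2 Y - s·y(0) - y'(0) and L{y'} = sY - y(0), with y(0) = -2, y'(0) = 2: the LHS transforms to (s^2 - 3*s - 2)Y - (-2*s + 8).
The right side is L{9} = 9/s.
So (s^2 - 3*s - 2)Y = 9/s + (-2*s + 8).
Isolate Y and clear denominators.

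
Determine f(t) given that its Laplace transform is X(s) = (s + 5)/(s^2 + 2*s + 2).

f(t) = 4*exp(-t)*sin(t) + exp(-t)*cos(t)

Complete the square in the denominator: s^2 + 2*s + 2 = (s + 1)^2 + 1^2.
Split the numerator to match: s + 5 = 1·(s + 1) + 4·1.
Invert each term: 1·(s + 1)/((s + 1)^2 + 1) ↔ e^(-t)cos(t); 4·1/((s + 1)^2 + 1) ↔ 4e^(-t)sin(t).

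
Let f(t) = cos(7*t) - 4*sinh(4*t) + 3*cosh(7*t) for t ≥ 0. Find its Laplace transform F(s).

The transform is linear, so treat each term independently.
(3)·[L{cosh(7t)} = s/(s^2 - 49)]; (-4)·[L{sinh(4t)} = 4/(s^2 - 16)]; L{cos(7t)} = s/(s^2 + 49).

F(s) = s/(s^2 + 49) + 3*s/(s^2 - 49) - 16/(s^2 - 16)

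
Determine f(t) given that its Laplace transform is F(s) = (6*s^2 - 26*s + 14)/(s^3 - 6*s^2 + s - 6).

Factor the denominator: s^3 - 6*s^2 + s - 6 = (s - 6)*(s^2 + 1).
Partial fraction decomposition gives [2/(s - 6)] + [4*s/(s^2 + 1)] + [-2/(s^2 + 1)].
Invert each term: 2/(s - 6) ↔ 2e^(6t); 4·s/(s^2 + 1) ↔ 4cos(t); -2·1/(s^2 + 1) ↔ -2sin(t).

f(t) = 2*exp(6*t) - 2*sin(t) + 4*cos(t)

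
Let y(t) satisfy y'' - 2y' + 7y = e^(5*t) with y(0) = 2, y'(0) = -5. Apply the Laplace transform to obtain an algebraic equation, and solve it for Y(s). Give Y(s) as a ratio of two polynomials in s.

Take the Laplace transform of both sides.
Using L{y''} = s^2 Y - s·y(0) - y'(0) and L{y'} = sY - y(0), with y(0) = 2, y'(0) = -5, the left side becomes (s^2 - 2*s + 7)Y - (2*s - 9).
The right side is L{e^(5*t)} = 1/(s - 5).
So (s^2 - 2*s + 7)Y = 1/(s - 5) + (2*s - 9).
Isolate Y and clear denominators.

Y(s) = (2*s^2 - 19*s + 46)/(s^3 - 7*s^2 + 17*s - 35)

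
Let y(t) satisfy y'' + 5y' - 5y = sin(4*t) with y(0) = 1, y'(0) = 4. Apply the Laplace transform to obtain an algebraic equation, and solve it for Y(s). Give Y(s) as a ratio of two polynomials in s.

Transform both sides with L{·}.
With L{y''} = s^2 Y - s·y(0) - y'(0) and L{y'} = sY - y(0), with y(0) = 1, y'(0) = 4: the LHS transforms to (s^2 + 5*s - 5)Y - (s + 9).
The right side is L{sin(4*t)} = 4/(s^2 + 16).
So (s^2 + 5*s - 5)Y = 4/(s^2 + 16) + (s + 9).
Isolate Y and clear denominators.

Y(s) = (s^3 + 9*s^2 + 16*s + 148)/(s^4 + 5*s^3 + 11*s^2 + 80*s - 80)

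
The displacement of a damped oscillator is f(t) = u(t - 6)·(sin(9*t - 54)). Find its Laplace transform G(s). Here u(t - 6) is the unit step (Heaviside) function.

By the second shifting theorem, L{u(t - c)·g(t - c)} = e^(-cs)·H(s) with c = 6 and H(s) = L{g(t)}.
L{sin(9t)} = 9/(s^2 + 81).

G(s) = 9*exp(-6*s)/(s^2 + 81)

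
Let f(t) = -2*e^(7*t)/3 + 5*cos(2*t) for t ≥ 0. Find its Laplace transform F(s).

F(s) = 5*s/(s^2 + 4) - 2/(3*(s - 7))

The transform is linear, so treat each term independently.
(-2/3)·[L{e^(7t)} = 1/(s - 7)]; (5)·[L{cos(2t)} = s/(s^2 + 4)].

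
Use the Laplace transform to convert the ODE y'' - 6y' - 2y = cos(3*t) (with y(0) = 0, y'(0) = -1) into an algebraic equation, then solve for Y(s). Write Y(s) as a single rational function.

Y(s) = (-s^2 + s - 9)/(s^4 - 6*s^3 + 7*s^2 - 54*s - 18)

Transform both sides with L{·}.
With L{y''} = s^2 Y - s·y(0) - y'(0) and L{y'} = sY - y(0), with y(0) = 0, y'(0) = -1: the LHS transforms to (s^2 - 6*s - 2)Y - (-1).
The right side is L{cos(3*t)} = s/(s^2 + 9).
So (s^2 - 6*s - 2)Y = s/(s^2 + 9) + (-1).
Solve for Y(s) and write it as one ratio of polynomials.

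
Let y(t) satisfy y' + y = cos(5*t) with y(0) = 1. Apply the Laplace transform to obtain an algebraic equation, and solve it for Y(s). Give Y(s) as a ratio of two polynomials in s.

Y(s) = (s^2 + s + 25)/(s^3 + s^2 + 25*s + 25)

Transform both sides with L{·}.
The derivative rules (L{y'} = sY - y(0) = sY - 1) turn the left side into (s + 1)Y - (1).
The right side is L{cos(5*t)} = s/(s^2 + 25).
So (s + 1)Y = s/(s^2 + 25) + (1).
Solve for Y(s) and write it as one ratio of polynomials.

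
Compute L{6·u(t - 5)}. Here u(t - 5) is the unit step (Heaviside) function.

By the second shifting theorem, L{u(t - c)·g(t - c)} = e^(-cs)·H(s) with c = 5 and H(s) = L{g(t)}.
L{6} = 6/s.

6*exp(-5*s)/s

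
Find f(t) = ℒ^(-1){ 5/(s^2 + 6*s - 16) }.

f(t) = exp(-3*t)*sinh(5*t)

Rewrite the denominator: s^2 + 6*s - 16 = (s + 3)^2 - 25.
The form in (s + 3) signals a first-shifting-theorem factor e^(-3t).
Since L{sinh(5t)} = 5/(s^2 - 25), the inverse is e^(-3*t)*sinh(5*t).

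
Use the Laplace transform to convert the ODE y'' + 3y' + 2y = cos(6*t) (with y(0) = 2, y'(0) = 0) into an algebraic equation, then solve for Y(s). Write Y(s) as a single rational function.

Y(s) = (2*s^3 + 6*s^2 + 73*s + 216)/(s^4 + 3*s^3 + 38*s^2 + 108*s + 72)

Apply the Laplace transform to the equation.
The derivative rules (L{y''} = s^2 Y - s·y(0) - y'(0) and L{y'} = sY - y(0), with y(0) = 2, y'(0) = 0) turn the left side into (s^2 + 3*s + 2)Y - (2*s + 6).
The right side is L{cos(6*t)} = s/(s^2 + 36).
So (s^2 + 3*s + 2)Y = s/(s^2 + 36) + (2*s + 6).
Isolate Y and clear denominators.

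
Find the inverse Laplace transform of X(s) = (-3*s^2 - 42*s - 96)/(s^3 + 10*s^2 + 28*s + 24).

Factor the denominator: s^3 + 10*s^2 + 28*s + 24 = (s + 2)^2*(s + 6).
Partial fraction decomposition gives [-6/(s + 2)] + [-6/(s + 2)^2] + [3/(s + 6)].
Invert each term: -6/(s + 2) ↔ -6e^(-2t); -6/(s + 2)^2 ↔ -6t·e^(-2t); 3/(s + 6) ↔ 3e^(-6t).

-6*t*exp(-2*t) - 6*exp(-2*t) + 3*exp(-6*t)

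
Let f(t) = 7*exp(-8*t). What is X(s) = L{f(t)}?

X(s) = 7/(s + 8)

L{7} = 7/s.
By the first shifting theorem, multiplying by e^(-8t) replaces s with s + 8.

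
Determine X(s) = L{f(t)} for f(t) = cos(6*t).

L{cos(6t)} = s/(s^2 + 36).

X(s) = s/(s^2 + 36)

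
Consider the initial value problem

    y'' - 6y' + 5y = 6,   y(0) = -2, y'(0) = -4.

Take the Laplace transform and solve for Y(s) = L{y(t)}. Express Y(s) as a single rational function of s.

Y(s) = (-2*s^2 + 8*s + 6)/(s^3 - 6*s^2 + 5*s)

Apply the Laplace transform to the equation.
Using L{y''} = s^2 Y - s·y(0) - y'(0) and L{y'} = sY - y(0), with y(0) = -2, y'(0) = -4, the left side becomes (s^2 - 6*s + 5)Y - (-2*s + 8).
The right side is L{6} = 6/s.
So (s^2 - 6*s + 5)Y = 6/s + (-2*s + 8).
Isolate Y and clear denominators.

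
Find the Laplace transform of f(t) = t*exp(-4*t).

L{e^(-4t)} = 1/(s + 4).
Then apply L{t·g(t)} = -d/ds[H(s)] with H(s) = 1/(s + 4):
differentiating 1 time and applying the sign gives (s + 4)^(-2).

(s + 4)^(-2)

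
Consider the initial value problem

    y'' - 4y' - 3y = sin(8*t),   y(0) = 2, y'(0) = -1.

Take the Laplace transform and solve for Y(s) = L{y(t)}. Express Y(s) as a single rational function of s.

Take the Laplace transform of both sides.
Using L{y''} = s^2 Y - s·y(0) - y'(0) and L{y'} = sY - y(0), with y(0) = 2, y'(0) = -1, the left side becomes (s^2 - 4*s - 3)Y - (2*s - 9).
The right side is L{sin(8*t)} = 8/(s^2 + 64).
So (s^2 - 4*s - 3)Y = 8/(s^2 + 64) + (2*s - 9).
Solve for Y(s) and write it as one ratio of polynomials.

Y(s) = (2*s^3 - 9*s^2 + 128*s - 568)/(s^4 - 4*s^3 + 61*s^2 - 256*s - 192)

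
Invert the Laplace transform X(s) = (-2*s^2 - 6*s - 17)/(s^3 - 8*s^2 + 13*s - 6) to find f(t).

Factor the denominator: s^3 - 8*s^2 + 13*s - 6 = (s - 6)*(s - 1)^2.
Partial fraction decomposition gives [3/(s - 1)] + [5/(s - 1)^2] + [-5/(s - 6)].
Invert each term: 3/(s - 1) ↔ 3e^(t); 5/(s - 1)^2 ↔ 5t·e^(t); -5/(s - 6) ↔ -5e^(6t).

f(t) = 5*t*exp(t) - 5*exp(6*t) + 3*exp(t)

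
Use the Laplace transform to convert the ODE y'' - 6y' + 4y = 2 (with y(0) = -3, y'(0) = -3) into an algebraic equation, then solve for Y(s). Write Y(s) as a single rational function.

Y(s) = (-3*s^2 + 15*s + 2)/(s^3 - 6*s^2 + 4*s)

Apply the Laplace transform to the equation.
The derivative rules (L{y''} = s^2 Y - s·y(0) - y'(0) and L{y'} = sY - y(0), with y(0) = -3, y'(0) = -3) turn the left side into (s^2 - 6*s + 4)Y - (-3*s + 15).
The right side is L{2} = 2/s.
So (s^2 - 6*s + 4)Y = 2/s + (-3*s + 15).
Solve for Y(s) and write it as one ratio of polynomials.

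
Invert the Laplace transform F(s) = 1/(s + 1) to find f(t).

Since L{e^(-t)} = 1/(s + 1), the inverse is e^(-t).

f(t) = exp(-t)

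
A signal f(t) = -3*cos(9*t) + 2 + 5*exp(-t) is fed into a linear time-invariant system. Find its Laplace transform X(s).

The transform is linear, so treat each term independently.
L{2} = 2/s; (-3)·[L{cos(9t)} = s/(s^2 + 81)]; (5)·[L{e^(-t)} = 1/(s + 1)].

X(s) = -3*s/(s^2 + 81) + 5/(s + 1) + 2/s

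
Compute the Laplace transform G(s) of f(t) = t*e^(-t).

L{e^(-t)} = 1/(s + 1).
Then apply L{t·g(t)} = -d/ds[H(s)] with H(s) = 1/(s + 1):
differentiating 1 time and applying the sign gives (s + 1)^(-2).

G(s) = (s + 1)^(-2)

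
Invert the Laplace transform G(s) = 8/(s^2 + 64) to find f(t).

f(t) = sin(8*t)

Since L{sin(8t)} = 8/(s^2 + 64), the inverse is sin(8*t).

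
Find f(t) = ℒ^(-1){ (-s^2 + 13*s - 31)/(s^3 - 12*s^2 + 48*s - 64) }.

Factor the denominator: s^3 - 12*s^2 + 48*s - 64 = (s - 4)^3.
Partial fraction decomposition gives [-1/(s - 4)] + [5/(s - 4)^2] + [5/(s - 4)^3].
Invert each term: -1/(s - 4) ↔ -e^(4t); 5/(s - 4)^2 ↔ 5t·e^(4t); 5/(s - 4)^3 ↔ (5/2)t^2·e^(4t).

f(t) = 5*t^2*exp(4*t)/2 + 5*t*exp(4*t) - exp(4*t)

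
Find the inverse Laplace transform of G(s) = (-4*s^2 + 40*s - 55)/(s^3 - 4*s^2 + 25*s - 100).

Factor the denominator: s^3 - 4*s^2 + 25*s - 100 = (s - 4)*(s^2 + 25).
Partial fraction decomposition gives [1/(s - 4)] + [-5*s/(s^2 + 25)] + [20/(s^2 + 25)].
Invert each term: 1/(s - 4) ↔ e^(4t); -5·s/(s^2 + 25) ↔ -5cos(5t); 4·5/(s^2 + 25) ↔ 4sin(5t).

exp(4*t) + 4*sin(5*t) - 5*cos(5*t)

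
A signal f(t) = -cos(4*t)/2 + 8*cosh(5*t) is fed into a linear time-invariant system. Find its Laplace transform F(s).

The transform is linear, so treat each term independently.
(8)·[L{cosh(5t)} = s/(s^2 - 25)]; (-1/2)·[L{cos(4t)} = s/(s^2 + 16)].

F(s) = -s/(2*(s^2 + 16)) + 8*s/(s^2 - 25)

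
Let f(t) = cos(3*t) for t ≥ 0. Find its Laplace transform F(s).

F(s) = s/(s^2 + 9)

L{cos(3t)} = s/(s^2 + 9).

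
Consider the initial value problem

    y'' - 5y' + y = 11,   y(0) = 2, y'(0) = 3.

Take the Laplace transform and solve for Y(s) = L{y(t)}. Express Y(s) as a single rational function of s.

Y(s) = (2*s^2 - 7*s + 11)/(s^3 - 5*s^2 + s)

Apply the Laplace transform to the equation.
Using L{y''} = s^2 Y - s·y(0) - y'(0) and L{y'} = sY - y(0), with y(0) = 2, y'(0) = 3, the left side becomes (s^2 - 5*s + 1)Y - (2*s - 7).
The right side is L{11} = 11/s.
So (s^2 - 5*s + 1)Y = 11/s + (2*s - 7).
Isolate Y and clear denominators.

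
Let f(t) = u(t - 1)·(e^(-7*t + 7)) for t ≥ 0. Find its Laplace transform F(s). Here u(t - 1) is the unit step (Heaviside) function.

F(s) = exp(-s)/(s + 7)

By the second shifting theorem, L{u(t - c)·g(t - c)} = e^(-cs)·G(s) with c = 1 and G(s) = L{g(t)}.
L{e^(-7t)} = 1/(s + 7).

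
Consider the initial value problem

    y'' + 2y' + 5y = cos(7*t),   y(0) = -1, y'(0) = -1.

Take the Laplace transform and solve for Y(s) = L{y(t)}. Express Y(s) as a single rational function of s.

Take the Laplace transform of both sides.
The derivative rules (L{y''} = s^2 Y - s·y(0) - y'(0) and L{y'} = sY - y(0), with y(0) = -1, y'(0) = -1) turn the left side into (s^2 + 2*s + 5)Y - (-s - 3).
The right side is L{cos(7*t)} = s/(s^2 + 49).
So (s^2 + 2*s + 5)Y = s/(s^2 + 49) + (-s - 3).
Isolate Y and clear denominators.

Y(s) = (-s^3 - 3*s^2 - 48*s - 147)/(s^4 + 2*s^3 + 54*s^2 + 98*s + 245)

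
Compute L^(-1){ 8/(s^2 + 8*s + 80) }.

exp(-4*t)*sin(8*t)

Rewrite the denominator: s^2 + 8*s + 80 = (s + 4)^2 + 64.
The form in (s + 4) signals a first-shifting-theorem factor e^(-4t).
Since L{sin(8t)} = 8/(s^2 + 64), the inverse is e^(-4*t)*sin(8*t).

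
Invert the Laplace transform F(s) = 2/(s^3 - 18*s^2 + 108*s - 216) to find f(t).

f(t) = t^2*exp(6*t)

Rewrite the denominator: s^3 - 18*s^2 + 108*s - 216 = (s - 6)^3.
The form in (s - 6) signals a first-shifting-theorem factor e^(6t).
Since L{t^2} = 2!/s^3 = 2/s^3, the inverse is t^2*e^(6*t).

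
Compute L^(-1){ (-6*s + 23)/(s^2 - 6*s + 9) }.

5*t*exp(3*t) - 6*exp(3*t)

Factor the denominator: s^2 - 6*s + 9 = (s - 3)^2.
Partial fraction decomposition gives [-6/(s - 3)] + [5/(s - 3)^2].
Invert each term: -6/(s - 3) ↔ -6e^(3t); 5/(s - 3)^2 ↔ 5t·e^(3t).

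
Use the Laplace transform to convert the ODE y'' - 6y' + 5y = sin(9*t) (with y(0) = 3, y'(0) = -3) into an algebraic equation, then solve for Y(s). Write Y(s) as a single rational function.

Laplace-transform each side.
The derivative rules (L{y''} = s^2 Y - s·y(0) - y'(0) and L{y'} = sY - y(0), with y(0) = 3, y'(0) = -3) turn the left side into (s^2 - 6*s + 5)Y - (3*s - 21).
The right side is L{sin(9*t)} = 9/(s^2 + 81).
So (s^2 - 6*s + 5)Y = 9/(s^2 + 81) + (3*s - 21).
Divide through and combine into a single rational function.

Y(s) = (3*s^3 - 21*s^2 + 243*s - 1692)/(s^4 - 6*s^3 + 86*s^2 - 486*s + 405)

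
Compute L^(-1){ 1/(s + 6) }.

Since L{e^(-6t)} = 1/(s + 6), the inverse is e^(-6*t).

exp(-6*t)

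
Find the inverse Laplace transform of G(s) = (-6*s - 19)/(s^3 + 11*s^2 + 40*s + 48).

-5*t*exp(-4*t) - exp(-3*t) + exp(-4*t)

Factor the denominator: s^3 + 11*s^2 + 40*s + 48 = (s + 3)*(s + 4)^2.
Partial fraction decomposition gives [1/(s + 4)] + [-5/(s + 4)^2] + [-1/(s + 3)].
Invert each term: 1/(s + 4) ↔ e^(-4t); -5/(s + 4)^2 ↔ -5t·e^(-4t); -1/(s + 3) ↔ -e^(-3t).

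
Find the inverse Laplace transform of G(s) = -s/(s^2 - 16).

Since L{cosh(4t)} = s/(s^2 - 16), the inverse is cosh(4*t), scaled by -1.

-cosh(4*t)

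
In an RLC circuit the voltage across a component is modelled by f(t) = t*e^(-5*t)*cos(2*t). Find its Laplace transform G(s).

L{cos(2t)} = s/(s^2 + 4).
Multiplying by e^(-5t) shifts s → s + 5, so L{e^(-5*t)*cos(2*t)} = (s + 5)/((s + 5)^2 + 4).
Then apply L{t·g(t)} = -d/ds[H(s)] with H(s) = (s + 5)/((s + 5)^2 + 4):
differentiating 1 time and applying the sign gives (s + 3)*(s + 7)/(s^2 + 10*s + 29)^2.

G(s) = (s + 3)*(s + 7)/(s^2 + 10*s + 29)^2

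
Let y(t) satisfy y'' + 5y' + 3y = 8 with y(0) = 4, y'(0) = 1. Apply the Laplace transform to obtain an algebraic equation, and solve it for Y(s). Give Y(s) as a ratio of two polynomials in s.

Transform both sides with L{·}.
With L{y''} = s^2 Y - s·y(0) - y'(0) and L{y'} = sY - y(0), with y(0) = 4, y'(0) = 1: the LHS transforms to (s^2 + 5*s + 3)Y - (4*s + 21).
The right side is L{8} = 8/s.
So (s^2 + 5*s + 3)Y = 8/s + (4*s + 21).
Divide through and combine into a single rational function.

Y(s) = (4*s^2 + 21*s + 8)/(s^3 + 5*s^2 + 3*s)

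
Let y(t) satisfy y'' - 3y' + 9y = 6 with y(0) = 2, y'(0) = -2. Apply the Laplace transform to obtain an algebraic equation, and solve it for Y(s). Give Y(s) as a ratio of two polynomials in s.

Transform both sides with L{·}.
The derivative rules (L{y''} = s^2 Y - s·y(0) - y'(0) and L{y'} = sY - y(0), with y(0) = 2, y'(0) = -2) turn the left side into (s^2 - 3*s + 9)Y - (2*s - 8).
The right side is L{6} = 6/s.
So (s^2 - 3*s + 9)Y = 6/s + (2*s - 8).
Isolate Y and clear denominators.

Y(s) = (2*s^2 - 8*s + 6)/(s^3 - 3*s^2 + 9*s)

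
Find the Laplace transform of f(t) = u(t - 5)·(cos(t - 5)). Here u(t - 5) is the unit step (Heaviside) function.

By the second shifting theorem, L{u(t - c)·g(t - c)} = e^(-cs)·G(s) with c = 5 and G(s) = L{g(t)}.
L{cos(t)} = s/(s^2 + 1).

s*exp(-5*s)/(s^2 + 1)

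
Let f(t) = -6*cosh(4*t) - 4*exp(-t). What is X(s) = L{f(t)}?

X(s) = -6*s/(s^2 - 16) - 4/(s + 1)

Apply the Laplace transform termwise.
(-4)·[L{e^(-t)} = 1/(s + 1)]; (-6)·[L{cosh(4t)} = s/(s^2 - 16)].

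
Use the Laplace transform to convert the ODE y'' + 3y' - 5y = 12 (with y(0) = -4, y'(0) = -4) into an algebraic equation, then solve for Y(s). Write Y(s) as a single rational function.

Laplace-transform each side.
Using L{y''} = s^2 Y - s·y(0) - y'(0) and L{y'} = sY - y(0), with y(0) = -4, y'(0) = -4, the left side becomes (s^2 + 3*s - 5)Y - (-4*s - 16).
The right side is L{12} = 12/s.
So (s^2 + 3*s - 5)Y = 12/s + (-4*s - 16).
Solve for Y(s) and write it as one ratio of polynomials.

Y(s) = (-4*s^2 - 16*s + 12)/(s^3 + 3*s^2 - 5*s)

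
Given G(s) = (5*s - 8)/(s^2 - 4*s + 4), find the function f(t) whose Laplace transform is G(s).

Factor the denominator: s^2 - 4*s + 4 = (s - 2)^2.
Partial fraction decomposition gives [5/(s - 2)] + [2/(s - 2)^2].
Invert each term: 5/(s - 2) ↔ 5e^(2t); 2/(s - 2)^2 ↔ 2t·e^(2t).

f(t) = 2*t*exp(2*t) + 5*exp(2*t)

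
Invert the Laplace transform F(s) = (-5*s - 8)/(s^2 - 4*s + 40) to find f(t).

f(t) = -3*exp(2*t)*sin(6*t) - 5*exp(2*t)*cos(6*t)

Complete the square in the denominator: s^2 - 4*s + 40 = (s - 2)^2 + 6^2.
Split the numerator to match: -5*s - 8 = -5·(s - 2) - 3·6.
Invert each term: -5·(s - 2)/((s - 2)^2 + 36) ↔ -5e^(2t)cos(6t); -3·6/((s - 2)^2 + 36) ↔ -3e^(2t)sin(6t).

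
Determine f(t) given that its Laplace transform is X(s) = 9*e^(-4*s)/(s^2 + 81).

The factor e^(-4s) signals a time shift by c = 4 (second shifting theorem).
L{sin(9t)} = 9/(s^2 + 81), so L^-1{9/(s^2 + 81)} = sin(9*t).
Hence the inverse is u(t - 4) times that function evaluated at t - 4.

f(t) = Heaviside(t - 4)*(sin(9*t - 36))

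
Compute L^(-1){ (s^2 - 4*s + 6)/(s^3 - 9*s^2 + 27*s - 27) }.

3*t^2*exp(3*t)/2 + 2*t*exp(3*t) + exp(3*t)

Factor the denominator: s^3 - 9*s^2 + 27*s - 27 = (s - 3)^3.
Partial fraction decomposition gives [1/(s - 3)] + [2/(s - 3)^2] + [3/(s - 3)^3].
Invert each term: 1/(s - 3) ↔ e^(3t); 2/(s - 3)^2 ↔ 2t·e^(3t); 3/(s - 3)^3 ↔ (3/2)t^2·e^(3t).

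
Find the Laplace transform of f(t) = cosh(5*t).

s/(s^2 - 25)

L{cosh(5t)} = s/(s^2 - 25).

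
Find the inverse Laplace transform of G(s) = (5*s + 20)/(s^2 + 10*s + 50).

Complete the square in the denominator: s^2 + 10*s + 50 = (s + 5)^2 + 5^2.
Split the numerator to match: 5*s + 20 = 5·(s + 5) - 1·5.
Invert each term: 5·(s + 5)/((s + 5)^2 + 25) ↔ 5e^(-5t)cos(5t); -1·5/((s + 5)^2 + 25) ↔ -e^(-5t)sin(5t).

-exp(-5*t)*sin(5*t) + 5*exp(-5*t)*cos(5*t)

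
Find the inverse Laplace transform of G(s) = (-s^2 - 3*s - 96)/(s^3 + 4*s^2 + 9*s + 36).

Factor the denominator: s^3 + 4*s^2 + 9*s + 36 = (s + 4)*(s^2 + 9).
Partial fraction decomposition gives [-4/(s + 4)] + [3*s/(s^2 + 9)] + [-15/(s^2 + 9)].
Invert each term: -4/(s + 4) ↔ -4e^(-4t); 3·s/(s^2 + 9) ↔ 3cos(3t); -5·3/(s^2 + 9) ↔ -5sin(3t).

-5*sin(3*t) + 3*cos(3*t) - 4*exp(-4*t)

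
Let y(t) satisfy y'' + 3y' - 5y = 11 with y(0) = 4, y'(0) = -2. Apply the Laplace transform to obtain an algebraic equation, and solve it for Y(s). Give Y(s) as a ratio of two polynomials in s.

Take the Laplace transform of both sides.
With L{y''} = s^2 Y - s·y(0) - y'(0) and L{y'} = sY - y(0), with y(0) = 4, y'(0) = -2: the LHS transforms to (s^2 + 3*s - 5)Y - (4*s + 10).
The right side is L{11} = 11/s.
So (s^2 + 3*s - 5)Y = 11/s + (4*s + 10).
Divide through and combine into a single rational function.

Y(s) = (4*s^2 + 10*s + 11)/(s^3 + 3*s^2 - 5*s)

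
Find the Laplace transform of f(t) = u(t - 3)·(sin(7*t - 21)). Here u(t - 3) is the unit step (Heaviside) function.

7*exp(-3*s)/(s^2 + 49)

By the second shifting theorem, L{u(t - c)·g(t - c)} = e^(-cs)·G(s) with c = 3 and G(s) = L{g(t)}.
L{sin(7t)} = 7/(s^2 + 49).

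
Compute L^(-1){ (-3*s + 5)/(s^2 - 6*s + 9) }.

Factor the denominator: s^2 - 6*s + 9 = (s - 3)^2.
Partial fraction decomposition gives [-3/(s - 3)] + [-4/(s - 3)^2].
Invert each term: -3/(s - 3) ↔ -3e^(3t); -4/(s - 3)^2 ↔ -4t·e^(3t).

-4*t*exp(3*t) - 3*exp(3*t)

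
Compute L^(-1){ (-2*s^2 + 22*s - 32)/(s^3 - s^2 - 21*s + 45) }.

Factor the denominator: s^3 - s^2 - 21*s + 45 = (s - 3)^2*(s + 5).
Partial fraction decomposition gives [1/(s - 3)] + [2/(s - 3)^2] + [-3/(s + 5)].
Invert each term: 1/(s - 3) ↔ e^(3t); 2/(s - 3)^2 ↔ 2t·e^(3t); -3/(s + 5) ↔ -3e^(-5t).

2*t*exp(3*t) + exp(3*t) - 3*exp(-5*t)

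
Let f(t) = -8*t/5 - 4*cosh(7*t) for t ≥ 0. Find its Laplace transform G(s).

By linearity of the Laplace transform, transform each term separately.
(-8/5)·[L{t} = 1!/s^2 = 1/s^2]; (-4)·[L{cosh(7t)} = s/(s^2 - 49)].

G(s) = -4*s/(s^2 - 49) - 8/(5*s^2)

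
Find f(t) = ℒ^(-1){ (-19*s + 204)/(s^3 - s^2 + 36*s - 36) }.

Factor the denominator: s^3 - s^2 + 36*s - 36 = (s - 1)*(s^2 + 36).
Partial fraction decomposition gives [5/(s - 1)] + [-5*s/(s^2 + 36)] + [-24/(s^2 + 36)].
Invert each term: 5/(s - 1) ↔ 5e^(t); -5·s/(s^2 + 36) ↔ -5cos(6t); -4·6/(s^2 + 36) ↔ -4sin(6t).

f(t) = 5*exp(t) - 4*sin(6*t) - 5*cos(6*t)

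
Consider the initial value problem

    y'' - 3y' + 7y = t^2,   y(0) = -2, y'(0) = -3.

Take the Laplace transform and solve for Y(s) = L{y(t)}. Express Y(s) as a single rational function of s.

Laplace-transform each side.
Using L{y''} = s^2 Y - s·y(0) - y'(0) and L{y'} = sY - y(0), with y(0) = -2, y'(0) = -3, the left side becomes (s^2 - 3*s + 7)Y - (-2*s + 3).
The right side is L{t^2} = 2/s^3.
So (s^2 - 3*s + 7)Y = 2/s^3 + (-2*s + 3).
Isolate Y and clear denominators.

Y(s) = (-2*s^4 + 3*s^3 + 2)/(s^5 - 3*s^4 + 7*s^3)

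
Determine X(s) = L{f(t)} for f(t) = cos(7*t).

X(s) = s/(s^2 + 49)

L{cos(7t)} = s/(s^2 + 49).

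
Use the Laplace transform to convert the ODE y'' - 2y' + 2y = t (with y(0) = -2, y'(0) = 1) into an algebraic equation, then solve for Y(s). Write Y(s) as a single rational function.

Transform both sides with L{·}.
The derivative rules (L{y''} = s^2 Y - s·y(0) - y'(0) and L{y'} = sY - y(0), with y(0) = -2, y'(0) = 1) turn the left side into (s^2 - 2*s + 2)Y - (-2*s + 5).
The right side is L{t} = s^(-2).
So (s^2 - 2*s + 2)Y = s^(-2) + (-2*s + 5).
Solve for Y(s) and write it as one ratio of polynomials.

Y(s) = (-2*s^3 + 5*s^2 + 1)/(s^4 - 2*s^3 + 2*s^2)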